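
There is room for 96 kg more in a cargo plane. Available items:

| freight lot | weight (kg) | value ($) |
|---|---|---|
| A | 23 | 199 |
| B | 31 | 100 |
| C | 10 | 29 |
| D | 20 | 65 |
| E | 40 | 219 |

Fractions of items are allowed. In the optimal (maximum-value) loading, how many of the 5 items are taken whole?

3

Order: A (199/23=8.65) > E (219/40=5.47) > D (65/20=3.25) > B (100/31=3.23) > C (29/10=2.90)
Fill: take A (23 @ 199) → take E (40 @ 219) → take D (20 @ 65) → take 13/31 of B → 41.94; 96/96 used.
3 item(s) taken whole; one partial (take 13/31 of B).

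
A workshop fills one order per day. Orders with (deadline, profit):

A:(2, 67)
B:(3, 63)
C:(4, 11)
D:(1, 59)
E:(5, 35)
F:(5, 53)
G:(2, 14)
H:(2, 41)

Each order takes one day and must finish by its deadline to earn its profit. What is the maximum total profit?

Take jobs in profit order; each goes to the latest open slot no later than its deadline.
Profit order: A=67 B=63 D=59 F=53 H=41 E=35 G=14 C=11
Assign: A→slot 2, B→slot 3, D→slot 1, F→slot 5, H skipped, E→slot 4, G skipped, C skipped.
Slots: [1:D] [2:A] [3:B] [4:E] [5:F]
Profit = 59 + 67 + 63 + 35 + 53 = 277

277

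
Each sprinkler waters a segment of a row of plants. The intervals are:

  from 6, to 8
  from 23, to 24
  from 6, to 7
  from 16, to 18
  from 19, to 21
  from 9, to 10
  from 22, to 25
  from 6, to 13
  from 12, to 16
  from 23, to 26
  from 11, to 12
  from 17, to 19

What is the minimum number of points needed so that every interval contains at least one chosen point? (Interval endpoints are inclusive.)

By right end: [6,7]  [6,8]  [9,10]  [11,12]  [6,13]  [12,16]  [16,18]  [17,19]  [19,21]  [23,24]  [22,25]  [23,26]
[6,7] uncovered → point at 7; [9,10] uncovered → point at 10; [11,12] uncovered → point at 12; [16,18] uncovered → point at 18; [19,21] uncovered → point at 21; [23,24] uncovered → point at 24.
Points: 7, 10, 12, 18, 21, 24 (6 total).

6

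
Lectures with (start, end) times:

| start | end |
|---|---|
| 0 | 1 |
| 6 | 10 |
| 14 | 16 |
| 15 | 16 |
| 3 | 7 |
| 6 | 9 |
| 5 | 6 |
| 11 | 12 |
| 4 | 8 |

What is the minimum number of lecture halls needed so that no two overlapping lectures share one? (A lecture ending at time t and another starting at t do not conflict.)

4

The answer is the maximum number of intervals overlapping at any instant.
Events (time:±→running): 0:+→1 1:-→0 3:+→1 4:+→2 5:+→3 6:-→2 6:+→3 6:+→4 … peak 4.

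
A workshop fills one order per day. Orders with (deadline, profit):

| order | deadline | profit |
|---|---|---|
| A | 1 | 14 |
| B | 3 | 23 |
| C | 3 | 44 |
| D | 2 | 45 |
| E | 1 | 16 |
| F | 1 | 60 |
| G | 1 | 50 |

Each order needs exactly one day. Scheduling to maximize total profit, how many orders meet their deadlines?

Take jobs in profit order; each goes to the latest open slot no later than its deadline.
By profit: F(d1,60), G(d1,50), D(d2,45), C(d3,44), B(d3,23), E(d1,16), A(d1,14)
F→slot 1; G skipped; D→slot 2; C→slot 3; B skipped; E skipped; A skipped.
3 of 7 scheduled.

3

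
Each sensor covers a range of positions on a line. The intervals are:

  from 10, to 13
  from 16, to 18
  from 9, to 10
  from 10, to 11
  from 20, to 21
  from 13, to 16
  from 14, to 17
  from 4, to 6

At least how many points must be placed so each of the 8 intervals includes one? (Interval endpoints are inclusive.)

Process intervals by earliest right end; each time one isn't hit yet, stab at its right endpoint.
By right end: [4,6]  [9,10]  [10,11]  [10,13]  [13,16]  [14,17]  [16,18]  [20,21]
[4,6] uncovered → point at 6; [9,10] uncovered → point at 10; [13,16] uncovered → point at 16; [20,21] uncovered → point at 21.
Points: 6, 10, 16, 21 (4 total).

4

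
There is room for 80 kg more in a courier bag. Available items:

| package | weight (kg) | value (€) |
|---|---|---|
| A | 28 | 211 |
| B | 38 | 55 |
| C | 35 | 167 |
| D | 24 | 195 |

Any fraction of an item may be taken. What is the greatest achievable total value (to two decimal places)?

539.60

Order: D (195/24=8.12) > A (211/28=7.54) > C (167/35=4.77) > B (55/38=1.45)
Fill: take D (24 @ 195) → take A (28 @ 211) → take 28/35 of C → 133.60; 80/80 used.
Total value = 539.60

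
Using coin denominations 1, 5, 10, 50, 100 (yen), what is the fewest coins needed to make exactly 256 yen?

5

Use the largest denomination that fits, subtract, and repeat.
256 − 2×100→56 − 1×50→6 − 1×5→1 − 1×1→0
Total coins = 2 + 1 + 1 + 1 = 5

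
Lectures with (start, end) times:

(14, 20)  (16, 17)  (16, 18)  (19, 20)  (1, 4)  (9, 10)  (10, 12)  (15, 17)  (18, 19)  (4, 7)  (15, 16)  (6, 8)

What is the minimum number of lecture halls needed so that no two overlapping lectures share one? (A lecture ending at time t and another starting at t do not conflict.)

4

Count concurrent intervals with a sweep; the peak is the room count.
starts: [1, 4, 6, 9, 10, 14, 15, 15, 16, 16, 18, 19]
ends:   [4, 7, 8, 10, 12, 16, 17, 17, 18, 19, 20, 20]
s1→1 e4→0 s4→1 s6→2 e7→1 e8→0 s9→1 e10→0 s10→1 e12→0 s14→1 s15→2 s15→3 e16→2 s16→3 s16→4  — peak 4.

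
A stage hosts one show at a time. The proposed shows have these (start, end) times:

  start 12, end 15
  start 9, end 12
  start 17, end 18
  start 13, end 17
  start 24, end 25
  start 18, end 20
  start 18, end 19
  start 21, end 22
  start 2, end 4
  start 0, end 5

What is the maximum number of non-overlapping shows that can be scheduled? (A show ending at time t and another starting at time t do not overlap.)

Greedy by earliest finish: after sorting by end time, pick each interval compatible with the last pick.
By end time: (2,4), (0,5), (9,12), (12,15), (13,17), (17,18), (18,19), (18,20), (21,22), (24,25).
Pick (2,4); next start ≥ 4 → (9,12); next start ≥ 12 → (12,15); next start ≥ 15 → (17,18); next start ≥ 18 → (18,19); next start ≥ 19 → (21,22); next start ≥ 22 → (24,25).
Selected 7 shows.

7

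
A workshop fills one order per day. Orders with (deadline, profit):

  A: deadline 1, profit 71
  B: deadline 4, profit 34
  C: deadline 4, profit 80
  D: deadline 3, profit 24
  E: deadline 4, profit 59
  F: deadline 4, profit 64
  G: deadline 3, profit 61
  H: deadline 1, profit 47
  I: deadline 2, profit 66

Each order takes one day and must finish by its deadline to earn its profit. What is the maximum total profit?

Profit order: C=80 A=71 I=66 F=64 G=61 E=59 H=47 B=34 D=24
Assign: C→slot 4, A→slot 1, I→slot 2, F→slot 3, G skipped, E skipped, H skipped, B skipped, D skipped.
Slots: [1:A] [2:I] [3:F] [4:C]
Profit = 71 + 66 + 64 + 80 = 281

281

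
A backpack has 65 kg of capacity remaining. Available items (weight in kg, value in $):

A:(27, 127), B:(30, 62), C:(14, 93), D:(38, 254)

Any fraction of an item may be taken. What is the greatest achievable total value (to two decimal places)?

408.15

Order: D (254/38=6.68) > C (93/14=6.64) > A (127/27=4.70) > B (62/30=2.07)
Fill: take D (38 @ 254) → take C (14 @ 93) → take 13/27 of A → 61.15; 65/65 used.
Total value = 408.15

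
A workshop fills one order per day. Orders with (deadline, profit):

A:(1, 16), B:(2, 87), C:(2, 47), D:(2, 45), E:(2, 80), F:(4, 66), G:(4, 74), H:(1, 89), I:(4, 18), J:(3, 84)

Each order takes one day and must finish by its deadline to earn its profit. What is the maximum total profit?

334

By profit: H(d1,89), B(d2,87), J(d3,84), E(d2,80), G(d4,74), F(d4,66), C(d2,47), D(d2,45), I(d4,18), A(d1,16)
H→slot 1; B→slot 2; J→slot 3; E skipped; G→slot 4; F skipped; C skipped; D skipped; I skipped; A skipped.
Profit = 89 + 87 + 84 + 74 = 334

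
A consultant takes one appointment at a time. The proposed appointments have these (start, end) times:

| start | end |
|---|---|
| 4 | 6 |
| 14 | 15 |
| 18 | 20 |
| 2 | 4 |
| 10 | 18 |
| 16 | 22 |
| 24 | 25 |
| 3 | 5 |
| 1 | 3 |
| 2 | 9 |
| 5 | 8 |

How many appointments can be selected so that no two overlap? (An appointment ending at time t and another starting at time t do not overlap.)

Greedy by earliest finish: after sorting by end time, pick each interval compatible with the last pick.
Sorted by end: (1,3)  (2,4)  (3,5)  (4,6)  (5,8)  (2,9)  (14,15)  (10,18)  (18,20)  (16,22)  (24,25)
take (1,3); take (3,5); skip (4,6); take (5,8); take (14,15); take (18,20); take (24,25).
Selected 6 appointments.

6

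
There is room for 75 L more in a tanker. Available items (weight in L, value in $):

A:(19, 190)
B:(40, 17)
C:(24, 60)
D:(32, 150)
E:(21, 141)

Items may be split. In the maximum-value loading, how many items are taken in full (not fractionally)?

3

Ratios (sorted): A 10.00, E 6.71, D 4.69, C 2.50, B 0.42
take A (19 @ 190); take E (21 @ 141); take D (32 @ 150); take 3/24 of C → 7.50. Capacity used 75/75.
3 item(s) taken whole; one partial (take 3/24 of C).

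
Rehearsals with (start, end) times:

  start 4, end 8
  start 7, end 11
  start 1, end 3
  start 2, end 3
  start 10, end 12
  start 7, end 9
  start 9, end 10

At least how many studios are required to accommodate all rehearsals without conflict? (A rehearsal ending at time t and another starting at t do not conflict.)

3

The answer is the maximum number of intervals overlapping at any instant.
starts: [1, 2, 4, 7, 7, 9, 10]
ends:   [3, 3, 8, 9, 10, 11, 12]
s1→1 s2→2 e3→1 e3→0 s4→1 s7→2 s7→3  — peak 3.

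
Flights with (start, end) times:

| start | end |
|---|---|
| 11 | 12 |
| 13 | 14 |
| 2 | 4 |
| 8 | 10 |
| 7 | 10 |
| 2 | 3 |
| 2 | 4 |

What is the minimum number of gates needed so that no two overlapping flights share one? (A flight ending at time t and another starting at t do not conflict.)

3

Count concurrent intervals with a sweep; the peak is the room count.
starts: [2, 2, 2, 7, 8, 11, 13]
ends:   [3, 4, 4, 10, 10, 12, 14]
s2→1 s2→2 s2→3  — peak 3.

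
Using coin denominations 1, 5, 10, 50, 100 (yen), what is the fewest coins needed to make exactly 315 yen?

5

315 − 3×100→15 − 1×10→5 − 1×5→0
Total coins = 3 + 1 + 1 = 5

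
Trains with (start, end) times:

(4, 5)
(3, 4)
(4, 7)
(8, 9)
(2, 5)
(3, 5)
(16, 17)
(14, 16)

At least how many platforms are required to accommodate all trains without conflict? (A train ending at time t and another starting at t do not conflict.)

4

Count concurrent intervals with a sweep; the peak is the room count.
starts: [2, 3, 3, 4, 4, 8, 14, 16]
ends:   [4, 5, 5, 5, 7, 9, 16, 17]
s2→1 s3→2 s3→3 e4→2 s4→3 s4→4  — peak 4.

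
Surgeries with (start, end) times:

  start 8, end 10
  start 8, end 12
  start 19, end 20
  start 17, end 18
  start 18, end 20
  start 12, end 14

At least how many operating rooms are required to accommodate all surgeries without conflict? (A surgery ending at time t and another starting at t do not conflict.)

2

Events (time:±→running): 8:+→1 8:+→2 … peak 2.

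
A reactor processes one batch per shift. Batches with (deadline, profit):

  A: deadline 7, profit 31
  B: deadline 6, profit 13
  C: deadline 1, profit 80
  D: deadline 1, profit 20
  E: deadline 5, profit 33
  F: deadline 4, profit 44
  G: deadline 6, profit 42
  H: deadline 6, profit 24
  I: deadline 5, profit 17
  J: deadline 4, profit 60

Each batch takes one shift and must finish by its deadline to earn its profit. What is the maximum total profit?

314

Sort by profit descending; place each in the latest free slot ≤ its deadline.
By profit: C(d1,80), J(d4,60), F(d4,44), G(d6,42), E(d5,33), A(d7,31), H(d6,24), D(d1,20), I(d5,17), B(d6,13)
C→slot 1; J→slot 4; F→slot 3; G→slot 6; E→slot 5; A→slot 7; H→slot 2; D skipped; I skipped; B skipped.
Profit = 80 + 24 + 44 + 60 + 33 + 42 + 31 = 314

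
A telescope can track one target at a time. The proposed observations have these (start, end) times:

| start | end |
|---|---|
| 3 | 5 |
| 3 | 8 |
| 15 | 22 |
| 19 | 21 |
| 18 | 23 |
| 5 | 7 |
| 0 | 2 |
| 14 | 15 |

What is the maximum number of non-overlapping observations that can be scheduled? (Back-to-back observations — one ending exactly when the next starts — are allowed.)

5

Greedy by earliest finish: after sorting by end time, pick each interval compatible with the last pick.
By end time: (0,2), (3,5), (5,7), (3,8), (14,15), (19,21), (15,22), (18,23).
Pick (0,2); next start ≥ 2 → (3,5); next start ≥ 5 → (5,7); next start ≥ 7 → (14,15); next start ≥ 15 → (19,21).
Selected 5 observations.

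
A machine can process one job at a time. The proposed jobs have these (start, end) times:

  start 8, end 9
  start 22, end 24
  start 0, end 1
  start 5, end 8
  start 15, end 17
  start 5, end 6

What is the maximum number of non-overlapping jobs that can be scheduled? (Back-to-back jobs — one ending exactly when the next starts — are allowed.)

By end time: (0,1), (5,6), (5,8), (8,9), (15,17), (22,24).
Pick (0,1); next start ≥ 1 → (5,6); next start ≥ 6 → (8,9); next start ≥ 9 → (15,17); next start ≥ 17 → (22,24).
Selected 5 jobs.

5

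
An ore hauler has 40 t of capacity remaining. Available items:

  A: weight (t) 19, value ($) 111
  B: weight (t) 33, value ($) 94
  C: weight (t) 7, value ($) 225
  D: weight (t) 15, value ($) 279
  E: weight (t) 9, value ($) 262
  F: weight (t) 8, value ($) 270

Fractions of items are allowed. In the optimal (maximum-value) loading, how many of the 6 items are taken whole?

Order: F (270/8=33.75) > C (225/7=32.14) > E (262/9=29.11) > D (279/15=18.60) > A (111/19=5.84) > B (94/33=2.85)
Fill: take F (8 @ 270) → take C (7 @ 225) → take E (9 @ 262) → take D (15 @ 279) → take 1/19 of A → 5.84; 40/40 used.
4 item(s) taken whole; one partial (take 1/19 of A).

4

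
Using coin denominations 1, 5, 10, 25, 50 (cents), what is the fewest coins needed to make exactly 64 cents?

6

64 − 1×50→14 − 1×10→4 − 4×1→0
Total coins = 1 + 1 + 4 = 6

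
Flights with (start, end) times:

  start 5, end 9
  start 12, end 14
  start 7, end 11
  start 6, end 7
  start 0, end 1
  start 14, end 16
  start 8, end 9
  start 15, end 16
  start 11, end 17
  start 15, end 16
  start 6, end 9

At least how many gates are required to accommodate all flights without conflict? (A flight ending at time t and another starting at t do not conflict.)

4

starts: [0, 5, 6, 6, 7, 8, 11, 12, 14, 15, 15]
ends:   [1, 7, 9, 9, 9, 11, 14, 16, 16, 16, 17]
s0→1 e1→0 s5→1 s6→2 s6→3 e7→2 s7→3 s8→4  — peak 4.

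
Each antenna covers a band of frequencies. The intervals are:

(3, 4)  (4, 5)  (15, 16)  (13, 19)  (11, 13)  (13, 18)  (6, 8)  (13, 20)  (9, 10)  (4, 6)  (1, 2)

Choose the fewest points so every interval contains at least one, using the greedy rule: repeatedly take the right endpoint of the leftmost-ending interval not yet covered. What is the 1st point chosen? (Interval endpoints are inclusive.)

Process intervals by earliest right end; each time one isn't hit yet, stab at its right endpoint.
By right end: [1,2]  [3,4]  [4,5]  [4,6]  [6,8]  [9,10]  [11,13]  [15,16]  [13,18]  [13,19]  [13,20]
[1,2] uncovered → point at 2; [3,4] uncovered → point at 4; [6,8] uncovered → point at 8; [9,10] uncovered → point at 10; [11,13] uncovered → point at 13; [15,16] uncovered → point at 16.
Points: 2, 4, 8, 10, 13, 16 (6 total).

2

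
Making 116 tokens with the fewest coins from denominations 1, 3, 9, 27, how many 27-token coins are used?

4

Greedy: take as many of the largest coin as possible, then repeat with the remainder.
116 = 4×27 + 2×3 + 2×1
Count of 27: 4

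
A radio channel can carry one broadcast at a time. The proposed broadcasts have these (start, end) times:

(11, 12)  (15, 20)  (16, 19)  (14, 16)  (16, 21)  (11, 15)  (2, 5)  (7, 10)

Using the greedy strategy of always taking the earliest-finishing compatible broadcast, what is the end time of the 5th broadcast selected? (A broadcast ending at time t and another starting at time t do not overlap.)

19

Sort by end time and greedily take each interval whose start is ≥ the last chosen end.
By end time: (2,5), (7,10), (11,12), (11,15), (14,16), (16,19), (15,20), (16,21).
Pick (2,5); next start ≥ 5 → (7,10); next start ≥ 10 → (11,12); next start ≥ 12 → (14,16); next start ≥ 16 → (16,19).
Selected: (2,5) (7,10) (11,12) (14,16) (16,19)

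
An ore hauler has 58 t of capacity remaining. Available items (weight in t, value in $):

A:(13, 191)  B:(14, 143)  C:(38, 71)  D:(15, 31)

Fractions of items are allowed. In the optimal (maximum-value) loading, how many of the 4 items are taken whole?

Sort by value per unit weight and fill in that order.
Order: A (191/13=14.69) > B (143/14=10.21) > D (31/15=2.07) > C (71/38=1.87)
Fill: take A (13 @ 191) → take B (14 @ 143) → take D (15 @ 31) → take 16/38 of C → 29.89; 58/58 used.
3 item(s) taken whole; one partial (take 16/38 of C).

3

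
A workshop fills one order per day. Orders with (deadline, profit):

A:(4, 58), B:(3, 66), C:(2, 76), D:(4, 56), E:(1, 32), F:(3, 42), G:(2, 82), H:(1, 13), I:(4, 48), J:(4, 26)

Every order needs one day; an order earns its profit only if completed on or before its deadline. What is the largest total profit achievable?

Take jobs in profit order; each goes to the latest open slot no later than its deadline.
By profit: G(d2,82), C(d2,76), B(d3,66), A(d4,58), D(d4,56), I(d4,48), F(d3,42), E(d1,32), J(d4,26), H(d1,13)
G→slot 2; C→slot 1; B→slot 3; A→slot 4; D skipped; I skipped; F skipped; E skipped; J skipped; H skipped.
Profit = 76 + 82 + 66 + 58 = 282

282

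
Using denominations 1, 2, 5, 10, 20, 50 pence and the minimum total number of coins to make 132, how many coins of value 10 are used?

1

Use the largest denomination that fits, subtract, and repeat.
132 − 2×50→32 − 1×20→12 − 1×10→2 − 1×2→0
Count of 10: 1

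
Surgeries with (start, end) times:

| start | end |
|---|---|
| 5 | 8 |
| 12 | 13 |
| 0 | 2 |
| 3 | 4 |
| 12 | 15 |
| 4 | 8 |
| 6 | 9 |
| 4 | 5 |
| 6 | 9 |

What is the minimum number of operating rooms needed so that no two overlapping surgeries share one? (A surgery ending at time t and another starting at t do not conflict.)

4

Events (time:±→running): 0:+→1 2:-→0 3:+→1 4:-→0 4:+→1 4:+→2 5:-→1 5:+→2 6:+→3 6:+→4 … peak 4.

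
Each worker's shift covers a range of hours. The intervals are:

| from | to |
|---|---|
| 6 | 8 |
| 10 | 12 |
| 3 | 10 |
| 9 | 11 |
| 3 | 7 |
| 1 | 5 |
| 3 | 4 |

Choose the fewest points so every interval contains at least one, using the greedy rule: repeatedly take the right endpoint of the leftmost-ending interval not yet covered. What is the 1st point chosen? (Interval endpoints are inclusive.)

4

Sorted: [3,4] [1,5] [3,7] [6,8] [3,10] [9,11] [10,12]
{[3,4],[1,5],[3,7]} hit by 4; {[6,8],[3,10]} hit by 8; {[9,11],[10,12]} hit by 11.
Points: 4, 8, 11 (3 total).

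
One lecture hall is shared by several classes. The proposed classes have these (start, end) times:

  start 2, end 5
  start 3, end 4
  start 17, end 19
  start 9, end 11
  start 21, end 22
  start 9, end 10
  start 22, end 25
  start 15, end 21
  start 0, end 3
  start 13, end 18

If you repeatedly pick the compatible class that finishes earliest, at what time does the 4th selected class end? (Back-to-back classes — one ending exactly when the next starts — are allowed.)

Sorted by end: (0,3)  (3,4)  (2,5)  (9,10)  (9,11)  (13,18)  (17,19)  (15,21)  (21,22)  (22,25)
take (0,3); take (3,4); take (9,10); take (13,18); take (21,22); take (22,25).
Selected: (0,3) (3,4) (9,10) (13,18) (21,22) (22,25)

18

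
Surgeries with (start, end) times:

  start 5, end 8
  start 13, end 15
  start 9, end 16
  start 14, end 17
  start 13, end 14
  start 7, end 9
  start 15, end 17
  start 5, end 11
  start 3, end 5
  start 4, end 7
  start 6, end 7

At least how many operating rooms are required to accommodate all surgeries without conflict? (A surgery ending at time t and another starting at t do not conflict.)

Count concurrent intervals with a sweep; the peak is the room count.
starts: [3, 4, 5, 5, 6, 7, 9, 13, 13, 14, 15]
ends:   [5, 7, 7, 8, 9, 11, 14, 15, 16, 17, 17]
s3→1 s4→2 e5→1 s5→2 s5→3 s6→4  — peak 4.

4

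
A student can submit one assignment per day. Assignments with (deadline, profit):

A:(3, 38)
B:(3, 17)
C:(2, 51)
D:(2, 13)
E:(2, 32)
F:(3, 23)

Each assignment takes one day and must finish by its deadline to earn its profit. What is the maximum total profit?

121

By profit: C(d2,51), A(d3,38), E(d2,32), F(d3,23), B(d3,17), D(d2,13)
C→slot 2; A→slot 3; E→slot 1; F skipped; B skipped; D skipped.
Profit = 32 + 51 + 38 = 121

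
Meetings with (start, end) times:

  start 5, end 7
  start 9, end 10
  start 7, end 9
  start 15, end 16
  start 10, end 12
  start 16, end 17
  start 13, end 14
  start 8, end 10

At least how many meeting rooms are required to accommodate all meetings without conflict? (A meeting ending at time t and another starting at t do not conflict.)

The answer is the maximum number of intervals overlapping at any instant.
Events (time:±→running): 5:+→1 7:-→0 7:+→1 8:+→2 … peak 2.

2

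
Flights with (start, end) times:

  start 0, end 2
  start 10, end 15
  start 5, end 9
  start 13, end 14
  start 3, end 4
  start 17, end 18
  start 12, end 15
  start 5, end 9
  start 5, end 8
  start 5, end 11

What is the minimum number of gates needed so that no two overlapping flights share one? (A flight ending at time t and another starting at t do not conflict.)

4

Count concurrent intervals with a sweep; the peak is the room count.
starts: [0, 3, 5, 5, 5, 5, 10, 12, 13, 17]
ends:   [2, 4, 8, 9, 9, 11, 14, 15, 15, 18]
s0→1 e2→0 s3→1 e4→0 s5→1 s5→2 s5→3 s5→4  — peak 4.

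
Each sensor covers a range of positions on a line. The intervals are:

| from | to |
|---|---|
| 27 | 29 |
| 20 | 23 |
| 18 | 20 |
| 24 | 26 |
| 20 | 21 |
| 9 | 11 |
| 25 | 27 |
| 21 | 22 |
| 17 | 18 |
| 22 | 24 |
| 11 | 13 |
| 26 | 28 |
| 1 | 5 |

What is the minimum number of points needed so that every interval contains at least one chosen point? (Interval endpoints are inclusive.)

Sort by right endpoint; whenever an interval is uncovered, place a point at its right end.
Sorted: [1,5] [9,11] [11,13] [17,18] [18,20] [20,21] [21,22] [20,23] [22,24] [24,26] [25,27] [26,28] [27,29]
{[1,5]} hit by 5; {[9,11],[11,13]} hit by 11; {[17,18],[18,20]} hit by 18; {[20,21],[21,22],[20,23]} hit by 21; {[22,24],[24,26]} hit by 24; {[25,27],[26,28],[27,29]} hit by 27.
Points: 5, 11, 18, 21, 24, 27 (6 total).

6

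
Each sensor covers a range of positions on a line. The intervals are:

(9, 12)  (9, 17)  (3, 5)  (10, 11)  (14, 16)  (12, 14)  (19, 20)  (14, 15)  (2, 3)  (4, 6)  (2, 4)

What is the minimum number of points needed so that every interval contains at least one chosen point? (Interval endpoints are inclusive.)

Sorted: [2,3] [2,4] [3,5] [4,6] [10,11] [9,12] [12,14] [14,15] [14,16] [9,17] [19,20]
{[2,3],[2,4],[3,5]} hit by 3; {[4,6]} hit by 6; {[10,11],[9,12]} hit by 11; {[12,14],[14,15],[14,16],[9,17]} hit by 14; {[19,20]} hit by 20.
Points: 3, 6, 11, 14, 20 (5 total).

5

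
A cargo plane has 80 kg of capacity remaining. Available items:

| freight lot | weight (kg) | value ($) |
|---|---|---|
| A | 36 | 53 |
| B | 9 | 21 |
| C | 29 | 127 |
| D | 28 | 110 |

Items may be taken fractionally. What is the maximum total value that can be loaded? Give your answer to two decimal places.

Ratios (sorted): C 4.38, D 3.93, B 2.33, A 1.47
take C (29 @ 127); take D (28 @ 110); take B (9 @ 21); take 14/36 of A → 20.61. Capacity used 80/80.
Total value = 278.61

278.61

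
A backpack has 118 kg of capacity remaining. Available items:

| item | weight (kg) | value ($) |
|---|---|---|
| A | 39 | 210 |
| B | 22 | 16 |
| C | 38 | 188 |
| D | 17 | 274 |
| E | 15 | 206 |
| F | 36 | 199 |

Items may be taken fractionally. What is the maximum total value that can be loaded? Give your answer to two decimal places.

Greedy by value/weight ratio, highest first.
Order: D (274/17=16.12) > E (206/15=13.73) > F (199/36=5.53) > A (210/39=5.38) > C (188/38=4.95) > B (16/22=0.73)
Fill: take D (17 @ 274) → take E (15 @ 206) → take F (36 @ 199) → take A (39 @ 210) → take 11/38 of C → 54.42; 118/118 used.
Total value = 943.42

943.42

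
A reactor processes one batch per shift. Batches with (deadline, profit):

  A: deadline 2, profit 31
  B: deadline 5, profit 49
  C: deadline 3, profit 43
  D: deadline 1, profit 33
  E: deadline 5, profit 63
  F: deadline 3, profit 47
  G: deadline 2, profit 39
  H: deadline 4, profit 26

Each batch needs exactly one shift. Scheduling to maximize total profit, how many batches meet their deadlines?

By profit: E(d5,63), B(d5,49), F(d3,47), C(d3,43), G(d2,39), D(d1,33), A(d2,31), H(d4,26)
E→slot 5; B→slot 4; F→slot 3; C→slot 2; G→slot 1; D skipped; A skipped; H skipped.
5 of 8 scheduled.

5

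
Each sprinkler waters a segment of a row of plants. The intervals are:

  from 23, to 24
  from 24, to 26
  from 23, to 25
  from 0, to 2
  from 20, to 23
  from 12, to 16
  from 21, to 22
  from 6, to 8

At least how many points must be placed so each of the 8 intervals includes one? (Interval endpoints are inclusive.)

By right end: [0,2]  [6,8]  [12,16]  [21,22]  [20,23]  [23,24]  [23,25]  [24,26]
[0,2] uncovered → point at 2; [6,8] uncovered → point at 8; [12,16] uncovered → point at 16; [21,22] uncovered → point at 22; [23,24] uncovered → point at 24.
Points: 2, 8, 16, 22, 24 (5 total).

5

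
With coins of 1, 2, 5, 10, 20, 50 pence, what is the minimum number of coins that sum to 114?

114 − 2×50→14 − 1×10→4 − 2×2→0
Total coins = 2 + 1 + 2 = 5

5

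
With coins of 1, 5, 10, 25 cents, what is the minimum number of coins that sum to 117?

117 − 4×25→17 − 1×10→7 − 1×5→2 − 2×1→0
Total coins = 4 + 1 + 1 + 2 = 8

8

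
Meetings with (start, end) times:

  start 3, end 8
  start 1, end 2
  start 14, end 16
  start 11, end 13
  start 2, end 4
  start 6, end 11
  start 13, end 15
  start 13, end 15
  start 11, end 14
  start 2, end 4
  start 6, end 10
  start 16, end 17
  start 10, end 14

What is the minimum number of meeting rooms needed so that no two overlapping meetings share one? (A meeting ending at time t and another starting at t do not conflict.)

The answer is the maximum number of intervals overlapping at any instant.
Events (time:±→running): 1:+→1 2:-→0 2:+→1 2:+→2 3:+→3 4:-→2 4:-→1 6:+→2 6:+→3 8:-→2 10:-→1 10:+→2 11:-→1 11:+→2 11:+→3 13:-→2 13:+→3 13:+→4 … peak 4.

4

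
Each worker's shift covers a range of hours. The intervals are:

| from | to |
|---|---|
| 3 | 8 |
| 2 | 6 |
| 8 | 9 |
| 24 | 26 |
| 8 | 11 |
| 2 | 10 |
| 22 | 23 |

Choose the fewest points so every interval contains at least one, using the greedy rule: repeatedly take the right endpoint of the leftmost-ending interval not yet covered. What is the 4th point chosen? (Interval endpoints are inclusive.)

26

Sort by right endpoint; whenever an interval is uncovered, place a point at its right end.
By right end: [2,6]  [3,8]  [8,9]  [2,10]  [8,11]  [22,23]  [24,26]
[2,6] uncovered → point at 6; [8,9] uncovered → point at 9; [22,23] uncovered → point at 23; [24,26] uncovered → point at 26.
Points: 6, 9, 23, 26 (4 total).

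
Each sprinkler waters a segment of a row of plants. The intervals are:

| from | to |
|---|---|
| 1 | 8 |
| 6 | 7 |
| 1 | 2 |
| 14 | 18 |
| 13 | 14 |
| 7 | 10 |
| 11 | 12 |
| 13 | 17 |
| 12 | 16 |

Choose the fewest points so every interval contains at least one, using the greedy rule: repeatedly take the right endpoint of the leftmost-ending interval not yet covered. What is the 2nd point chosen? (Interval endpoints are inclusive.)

Sort by right endpoint; whenever an interval is uncovered, place a point at its right end.
By right end: [1,2]  [6,7]  [1,8]  [7,10]  [11,12]  [13,14]  [12,16]  [13,17]  [14,18]
[1,2] uncovered → point at 2; [6,7] uncovered → point at 7; [11,12] uncovered → point at 12; [13,14] uncovered → point at 14.
Points: 2, 7, 12, 14 (4 total).

7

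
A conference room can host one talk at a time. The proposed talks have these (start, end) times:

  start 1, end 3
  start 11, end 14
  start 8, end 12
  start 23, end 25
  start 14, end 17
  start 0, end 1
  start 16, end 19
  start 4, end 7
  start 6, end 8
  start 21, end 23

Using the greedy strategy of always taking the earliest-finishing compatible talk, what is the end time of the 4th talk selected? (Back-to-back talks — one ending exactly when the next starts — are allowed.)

By end time: (0,1), (1,3), (4,7), (6,8), (8,12), (11,14), (14,17), (16,19), (21,23), (23,25).
Pick (0,1); next start ≥ 1 → (1,3); next start ≥ 3 → (4,7); next start ≥ 7 → (8,12); next start ≥ 12 → (14,17); next start ≥ 17 → (21,23); next start ≥ 23 → (23,25).
Selected: (0,1) (1,3) (4,7) (8,12) (14,17) (21,23) (23,25)

12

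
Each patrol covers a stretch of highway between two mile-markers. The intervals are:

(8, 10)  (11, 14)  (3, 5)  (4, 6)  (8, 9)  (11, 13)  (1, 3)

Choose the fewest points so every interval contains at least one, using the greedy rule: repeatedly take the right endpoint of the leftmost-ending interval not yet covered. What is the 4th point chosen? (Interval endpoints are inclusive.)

13

By right end: [1,3]  [3,5]  [4,6]  [8,9]  [8,10]  [11,13]  [11,14]
[1,3] uncovered → point at 3; [4,6] uncovered → point at 6; [8,9] uncovered → point at 9; [11,13] uncovered → point at 13.
Points: 3, 6, 9, 13 (4 total).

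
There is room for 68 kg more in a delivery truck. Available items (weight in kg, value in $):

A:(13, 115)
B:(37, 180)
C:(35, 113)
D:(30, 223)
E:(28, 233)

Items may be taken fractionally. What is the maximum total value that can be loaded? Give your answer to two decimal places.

548.70

Order: A (115/13=8.85) > E (233/28=8.32) > D (223/30=7.43) > B (180/37=4.86) > C (113/35=3.23)
Fill: take A (13 @ 115) → take E (28 @ 233) → take 27/30 of D → 200.70; 68/68 used.
Total value = 548.70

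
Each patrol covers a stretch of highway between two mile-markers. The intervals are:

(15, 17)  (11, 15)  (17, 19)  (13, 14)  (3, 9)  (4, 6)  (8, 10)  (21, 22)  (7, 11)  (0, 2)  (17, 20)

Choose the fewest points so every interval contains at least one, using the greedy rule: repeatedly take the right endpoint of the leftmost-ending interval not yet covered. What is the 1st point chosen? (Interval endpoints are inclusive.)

2

Sorted: [0,2] [4,6] [3,9] [8,10] [7,11] [13,14] [11,15] [15,17] [17,19] [17,20] [21,22]
{[0,2]} hit by 2; {[4,6],[3,9]} hit by 6; {[8,10],[7,11]} hit by 10; {[13,14],[11,15]} hit by 14; {[15,17],[17,19],[17,20]} hit by 17; {[21,22]} hit by 22.
Points: 2, 6, 10, 14, 17, 22 (6 total).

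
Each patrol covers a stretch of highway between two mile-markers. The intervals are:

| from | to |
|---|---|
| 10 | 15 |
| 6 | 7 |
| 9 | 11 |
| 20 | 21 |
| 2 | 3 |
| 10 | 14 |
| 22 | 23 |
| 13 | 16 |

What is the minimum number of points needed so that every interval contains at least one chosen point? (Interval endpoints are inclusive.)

Process intervals by earliest right end; each time one isn't hit yet, stab at its right endpoint.
Sorted: [2,3] [6,7] [9,11] [10,14] [10,15] [13,16] [20,21] [22,23]
{[2,3]} hit by 3; {[6,7]} hit by 7; {[9,11],[10,14],[10,15]} hit by 11; {[13,16]} hit by 16; {[20,21]} hit by 21; {[22,23]} hit by 23.
Points: 3, 7, 11, 16, 21, 23 (6 total).

6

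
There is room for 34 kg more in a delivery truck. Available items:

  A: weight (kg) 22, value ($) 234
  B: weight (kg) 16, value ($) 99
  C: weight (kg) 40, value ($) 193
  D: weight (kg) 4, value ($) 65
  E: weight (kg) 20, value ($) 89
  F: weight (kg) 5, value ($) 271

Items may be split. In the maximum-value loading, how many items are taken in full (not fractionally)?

Ratios (sorted): F 54.20, D 16.25, A 10.64, B 6.19, C 4.83, E 4.45
take F (5 @ 271); take D (4 @ 65); take A (22 @ 234); take 3/16 of B → 18.56. Capacity used 34/34.
3 item(s) taken whole; one partial (take 3/16 of B).

3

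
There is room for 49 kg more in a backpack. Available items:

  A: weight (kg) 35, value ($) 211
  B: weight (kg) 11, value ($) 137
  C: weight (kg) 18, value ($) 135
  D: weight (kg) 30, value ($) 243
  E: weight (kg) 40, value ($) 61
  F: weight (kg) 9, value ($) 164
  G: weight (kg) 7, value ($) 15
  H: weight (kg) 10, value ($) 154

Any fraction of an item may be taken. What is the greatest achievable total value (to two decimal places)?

608.90

Greedy by value/weight ratio, highest first.
Order: F (164/9=18.22) > H (154/10=15.40) > B (137/11=12.45) > D (243/30=8.10) > C (135/18=7.50) > A (211/35=6.03) > G (15/7=2.14) > E (61/40=1.52)
Fill: take F (9 @ 164) → take H (10 @ 154) → take B (11 @ 137) → take 19/30 of D → 153.90; 49/49 used.
Total value = 608.90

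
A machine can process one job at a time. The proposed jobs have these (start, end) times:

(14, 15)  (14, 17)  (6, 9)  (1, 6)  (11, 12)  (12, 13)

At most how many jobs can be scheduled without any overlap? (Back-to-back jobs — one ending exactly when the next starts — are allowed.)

By end time: (1,6), (6,9), (11,12), (12,13), (14,15), (14,17).
Pick (1,6); next start ≥ 6 → (6,9); next start ≥ 9 → (11,12); next start ≥ 12 → (12,13); next start ≥ 13 → (14,15).
Selected 5 jobs.

5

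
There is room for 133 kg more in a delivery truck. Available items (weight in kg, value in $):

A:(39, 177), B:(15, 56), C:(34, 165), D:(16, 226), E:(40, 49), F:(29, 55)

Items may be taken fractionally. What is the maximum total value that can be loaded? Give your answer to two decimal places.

679.00

Ratios (sorted): D 14.12, C 4.85, A 4.54, B 3.73, F 1.90, E 1.23
take D (16 @ 226); take C (34 @ 165); take A (39 @ 177); take B (15 @ 56); take F (29 @ 55). Capacity used 133/133.
Total value = 679.00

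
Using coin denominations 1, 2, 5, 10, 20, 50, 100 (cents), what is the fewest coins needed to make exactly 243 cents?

6

Greedy: take as many of the largest coin as possible, then repeat with the remainder.
243 − 2×100→43 − 2×20→3 − 1×2→1 − 1×1→0
Total coins = 2 + 2 + 1 + 1 = 6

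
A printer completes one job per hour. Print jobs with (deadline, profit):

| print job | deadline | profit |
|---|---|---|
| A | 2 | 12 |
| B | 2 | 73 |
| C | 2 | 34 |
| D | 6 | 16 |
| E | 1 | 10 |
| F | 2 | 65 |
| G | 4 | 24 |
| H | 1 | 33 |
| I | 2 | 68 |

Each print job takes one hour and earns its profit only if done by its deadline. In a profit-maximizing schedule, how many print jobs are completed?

By profit: B(d2,73), I(d2,68), F(d2,65), C(d2,34), H(d1,33), G(d4,24), D(d6,16), A(d2,12), E(d1,10)
B→slot 2; I→slot 1; F skipped; C skipped; H skipped; G→slot 4; D→slot 6; A skipped; E skipped.
4 of 9 scheduled.

4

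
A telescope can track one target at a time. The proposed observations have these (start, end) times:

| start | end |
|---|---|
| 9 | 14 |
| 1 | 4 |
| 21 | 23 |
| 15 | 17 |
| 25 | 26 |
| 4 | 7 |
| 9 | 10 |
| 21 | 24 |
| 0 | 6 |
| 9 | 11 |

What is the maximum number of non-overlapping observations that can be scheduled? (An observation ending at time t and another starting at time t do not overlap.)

Sort by end time and greedily take each interval whose start is ≥ the last chosen end.
By end time: (1,4), (0,6), (4,7), (9,10), (9,11), (9,14), (15,17), (21,23), (21,24), (25,26).
Pick (1,4); next start ≥ 4 → (4,7); next start ≥ 7 → (9,10); next start ≥ 10 → (15,17); next start ≥ 17 → (21,23); next start ≥ 23 → (25,26).
Selected 6 observations.

6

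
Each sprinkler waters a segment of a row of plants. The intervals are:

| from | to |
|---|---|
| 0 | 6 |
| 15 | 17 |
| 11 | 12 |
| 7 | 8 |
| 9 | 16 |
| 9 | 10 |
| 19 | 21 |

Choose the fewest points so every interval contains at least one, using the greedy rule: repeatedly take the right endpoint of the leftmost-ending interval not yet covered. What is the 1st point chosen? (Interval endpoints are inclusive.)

6

Sort by right endpoint; whenever an interval is uncovered, place a point at its right end.
Sorted: [0,6] [7,8] [9,10] [11,12] [9,16] [15,17] [19,21]
{[0,6]} hit by 6; {[7,8]} hit by 8; {[9,10]} hit by 10; {[11,12],[9,16]} hit by 12; {[15,17]} hit by 17; {[19,21]} hit by 21.
Points: 6, 8, 10, 12, 17, 21 (6 total).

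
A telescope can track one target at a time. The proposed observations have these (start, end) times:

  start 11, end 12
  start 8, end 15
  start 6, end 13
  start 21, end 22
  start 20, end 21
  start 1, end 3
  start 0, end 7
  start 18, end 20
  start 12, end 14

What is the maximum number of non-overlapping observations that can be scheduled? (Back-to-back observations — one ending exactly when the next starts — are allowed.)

By end time: (1,3), (0,7), (11,12), (6,13), (12,14), (8,15), (18,20), (20,21), (21,22).
Pick (1,3); next start ≥ 3 → (11,12); next start ≥ 12 → (12,14); next start ≥ 14 → (18,20); next start ≥ 20 → (20,21); next start ≥ 21 → (21,22).
Selected 6 observations.

6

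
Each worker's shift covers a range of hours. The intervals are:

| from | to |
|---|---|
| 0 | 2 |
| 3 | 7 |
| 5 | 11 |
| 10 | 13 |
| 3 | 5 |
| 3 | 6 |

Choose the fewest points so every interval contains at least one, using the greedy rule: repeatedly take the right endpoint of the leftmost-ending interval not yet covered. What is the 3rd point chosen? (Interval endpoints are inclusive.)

Sort by right endpoint; whenever an interval is uncovered, place a point at its right end.
By right end: [0,2]  [3,5]  [3,6]  [3,7]  [5,11]  [10,13]
[0,2] uncovered → point at 2; [3,5] uncovered → point at 5; [10,13] uncovered → point at 13.
Points: 2, 5, 13 (3 total).

13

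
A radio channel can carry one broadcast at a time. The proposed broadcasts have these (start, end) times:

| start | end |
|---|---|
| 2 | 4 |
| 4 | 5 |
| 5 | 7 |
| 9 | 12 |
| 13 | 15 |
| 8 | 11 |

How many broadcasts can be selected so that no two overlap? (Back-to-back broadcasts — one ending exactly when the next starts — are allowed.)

5

Greedy by earliest finish: after sorting by end time, pick each interval compatible with the last pick.
Sorted by end: (2,4)  (4,5)  (5,7)  (8,11)  (9,12)  (13,15)
take (2,4); take (4,5); take (5,7); take (8,11); take (13,15).
Selected 5 broadcasts.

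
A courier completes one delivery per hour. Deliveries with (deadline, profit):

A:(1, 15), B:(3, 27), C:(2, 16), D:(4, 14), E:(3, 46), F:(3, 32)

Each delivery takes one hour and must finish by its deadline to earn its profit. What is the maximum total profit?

Profit order: E=46 F=32 B=27 C=16 A=15 D=14
Assign: E→slot 3, F→slot 2, B→slot 1, C skipped, A skipped, D→slot 4.
Slots: [1:B] [2:F] [3:E] [4:D]
Profit = 27 + 32 + 46 + 14 = 119

119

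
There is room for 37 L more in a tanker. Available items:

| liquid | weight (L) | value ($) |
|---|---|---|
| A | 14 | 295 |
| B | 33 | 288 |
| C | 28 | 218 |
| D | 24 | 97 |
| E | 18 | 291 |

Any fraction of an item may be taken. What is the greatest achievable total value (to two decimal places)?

Order: A (295/14=21.07) > E (291/18=16.17) > B (288/33=8.73) > C (218/28=7.79) > D (97/24=4.04)
Fill: take A (14 @ 295) → take E (18 @ 291) → take 5/33 of B → 43.64; 37/37 used.
Total value = 629.64

629.64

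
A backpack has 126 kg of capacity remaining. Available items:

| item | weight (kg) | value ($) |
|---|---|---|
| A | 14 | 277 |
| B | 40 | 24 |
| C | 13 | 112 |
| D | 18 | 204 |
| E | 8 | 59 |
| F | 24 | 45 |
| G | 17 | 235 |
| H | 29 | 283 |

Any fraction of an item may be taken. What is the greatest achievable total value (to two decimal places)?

1216.80

Sort by value per unit weight and fill in that order.
Ratios (sorted): A 19.79, G 13.82, D 11.33, H 9.76, C 8.62, E 7.38, F 1.88, B 0.60
take A (14 @ 277); take G (17 @ 235); take D (18 @ 204); take H (29 @ 283); take C (13 @ 112); take E (8 @ 59); take F (24 @ 45); take 3/40 of B → 1.80. Capacity used 126/126.
Total value = 1216.80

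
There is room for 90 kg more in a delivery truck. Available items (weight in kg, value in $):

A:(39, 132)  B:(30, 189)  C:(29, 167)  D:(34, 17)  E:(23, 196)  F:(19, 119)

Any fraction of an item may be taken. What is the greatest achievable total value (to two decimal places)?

Sort by value per unit weight and fill in that order.
Ratios (sorted): E 8.52, B 6.30, F 6.26, C 5.76, A 3.38, D 0.50
take E (23 @ 196); take B (30 @ 189); take F (19 @ 119); take 18/29 of C → 103.66. Capacity used 90/90.
Total value = 607.66

607.66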